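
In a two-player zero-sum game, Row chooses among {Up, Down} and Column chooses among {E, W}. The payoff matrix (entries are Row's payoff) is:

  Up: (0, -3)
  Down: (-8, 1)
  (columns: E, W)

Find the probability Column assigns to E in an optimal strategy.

Row minima: Up → -3, Down → -8; maximin = -3.
Column maxima: E → 0, W → 1; minimax = 0.
-3 ≠ 0, so there is no saddle point; optimal play is mixed.
Let Row play Up with probability p. Expected payoff against E: 0p + (-8)(1−p) = 8p − 8; against W: (-3)p + 1(1−p) = −4p + 1.
Setting these equal: 8p − 8 = −4p + 1 ⇒ 12p = 9 ⇒ p = 3/4, and the value is (8)·(3/4) − 8 = -2.
For Column: with q = P(E), equating Up's and Down's payoffs gives 3q − 3 = −9q + 1 ⇒ q = 1/3.

1/3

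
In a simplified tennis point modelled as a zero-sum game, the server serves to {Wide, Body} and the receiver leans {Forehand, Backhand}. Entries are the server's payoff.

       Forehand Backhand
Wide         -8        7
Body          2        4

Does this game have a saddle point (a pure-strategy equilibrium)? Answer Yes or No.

Yes

Row minima: Wide → -8, Body → 2; maximin = 2.
Column maxima: Forehand → 2, Backhand → 7; minimax = 2.
maximin = minimax = 2, so a saddle point exists.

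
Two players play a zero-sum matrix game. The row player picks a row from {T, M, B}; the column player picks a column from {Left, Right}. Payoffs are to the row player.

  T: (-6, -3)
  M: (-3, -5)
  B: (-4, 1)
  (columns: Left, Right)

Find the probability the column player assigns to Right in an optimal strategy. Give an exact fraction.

1/7

Row minima: T → -6, M → -5, B → -4; maximin = -4.
Column maxima: Left → -3, Right → 1; minimax = -3.
-4 ≠ -3, so there is no saddle point; optimal play is mixed.
T is strictly dominated by B, so the row player never plays it.
On the remaining 2×2 (M, B vs Left, Right):
Let the row player play M with probability p. Expected payoff against Left: (-3)p + (-4)(1−p) = p − 4; against Right: (-5)p + 1(1−p) = −6p + 1.
Setting these equal: p − 4 = −6p + 1 ⇒ 7p = 5 ⇒ p = 5/7, and the value is (1)·(5/7) − 4 = -23/7.
For the column player: with q = P(Left), equating M's and B's payoffs gives 2q − 5 = −5q + 1 ⇒ q = 6/7.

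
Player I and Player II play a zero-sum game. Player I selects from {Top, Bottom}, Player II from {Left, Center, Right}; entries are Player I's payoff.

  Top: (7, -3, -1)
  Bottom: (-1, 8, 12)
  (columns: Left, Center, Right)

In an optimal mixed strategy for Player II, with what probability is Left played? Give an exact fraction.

11/19

Row minima: Top → -3, Bottom → -1; maximin = -1.
Column maxima: Left → 7, Center → 8, Right → 12; minimax = 7.
-1 ≠ 7, so there is no saddle point; optimal play is mixed.
Right is strictly dominated by Center (it gives Player I strictly more in every row), so Player II never plays it.
On the remaining 2×2 (Top, Bottom vs Left, Center):
Let Player I play Top with probability p. Expected payoff against Left: 7p + (-1)(1−p) = 8p − 1; against Center: (-3)p + 8(1−p) = −11p + 8.
Setting these equal: 8p − 1 = −11p + 8 ⇒ 19p = 9 ⇒ p = 9/19, and the value is (8)·(9/19) − 1 = 53/19.
For Player II: with q = P(Left), equating Top's and Bottom's payoffs gives 10q − 3 = −9q + 8 ⇒ q = 11/19.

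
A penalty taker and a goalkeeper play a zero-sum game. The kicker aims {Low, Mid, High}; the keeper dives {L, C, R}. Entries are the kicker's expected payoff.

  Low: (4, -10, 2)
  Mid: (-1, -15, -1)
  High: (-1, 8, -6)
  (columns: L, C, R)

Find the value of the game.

Row minima: Low → -10, Mid → -15, High → -6; maximin = -6.
Column maxima: L → 4, C → 8, R → 2; minimax = 2.
-6 ≠ 2, so there is no saddle point; optimal play is mixed.
Mid is strictly dominated by Low, so the kicker never plays it.
With Mid eliminated, L is strictly dominated by R (it gives the kicker strictly more in every remaining row), so the keeper never plays it.
On the remaining 2×2 (Low, High vs C, R):
Let the kicker play Low with probability p. Expected payoff against C: (-10)p + 8(1−p) = −18p + 8; against R: 2p + (-6)(1−p) = 8p − 6.
Setting these equal: −18p + 8 = 8p − 6 ⇒ −26p = -14 ⇒ p = 7/13, and the value is (-18)·(7/13) + 8 = -22/13.
For the keeper: with q = P(C), equating Low's and High's payoffs gives −12q + 2 = 14q − 6 ⇒ q = 4/13.

-22/13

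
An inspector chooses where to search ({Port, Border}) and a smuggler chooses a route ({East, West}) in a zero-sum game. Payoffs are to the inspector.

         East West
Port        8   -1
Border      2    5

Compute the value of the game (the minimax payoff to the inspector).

7/2

Row minima: Port → -1, Border → 2; maximin = 2.
Column maxima: East → 8, West → 5; minimax = 5.
2 ≠ 5, so there is no saddle point; optimal play is mixed.
Let the inspector play Port with probability p. Expected payoff against East: 8p + 2(1−p) = 6p + 2; against West: (-1)p + 5(1−p) = −6p + 5.
Setting these equal: 6p + 2 = −6p + 5 ⇒ 12p = 3 ⇒ p = 1/4, and the value is (6)·(1/4) + 2 = 7/2.
For the smuggler: with q = P(East), equating Port's and Border's payoffs gives 9q − 1 = −3q + 5 ⇒ q = 1/2.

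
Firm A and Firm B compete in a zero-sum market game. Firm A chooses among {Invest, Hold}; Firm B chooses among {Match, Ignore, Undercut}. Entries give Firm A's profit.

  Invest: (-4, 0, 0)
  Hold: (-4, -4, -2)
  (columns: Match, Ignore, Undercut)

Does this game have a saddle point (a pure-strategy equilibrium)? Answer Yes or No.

Yes

Row minima: Invest → -4, Hold → -4; maximin = -4.
Column maxima: Match → -4, Ignore → 0, Undercut → 0; minimax = -4.
maximin = minimax = -4, so a saddle point exists.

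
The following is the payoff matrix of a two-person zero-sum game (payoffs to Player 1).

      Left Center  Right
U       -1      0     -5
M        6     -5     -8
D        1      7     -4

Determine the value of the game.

-4

Row minima: U → -5, M → -8, D → -4; maximin = -4.
Column maxima: Left → 6, Center → 7, Right → -4; minimax = -4.
Since maximin = minimax = -4, there is a saddle point and the value is -4.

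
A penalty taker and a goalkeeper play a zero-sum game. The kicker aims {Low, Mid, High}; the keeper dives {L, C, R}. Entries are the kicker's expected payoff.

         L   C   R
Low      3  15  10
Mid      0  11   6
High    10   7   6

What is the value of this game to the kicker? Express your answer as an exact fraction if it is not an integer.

Row minima: Low → 3, Mid → 0, High → 6; maximin = 6.
Column maxima: L → 10, C → 15, R → 10; minimax = 10.
6 ≠ 10, so there is no saddle point; optimal play is mixed.
Mid is strictly dominated by Low, so the kicker never plays it.
C is strictly dominated by R (it gives the kicker strictly more in every row), so the keeper never plays it.
On the remaining 2×2 (Low, High vs L, R):
Let the kicker play Low with probability p. Expected payoff against L: 3p + 10(1−p) = −7p + 10; against R: 10p + 6(1−p) = 4p + 6.
Setting these equal: −7p + 10 = 4p + 6 ⇒ −11p = -4 ⇒ p = 4/11, and the value is (-7)·(4/11) + 10 = 82/11.
For the keeper: with q = P(L), equating Low's and High's payoffs gives −7q + 10 = 4q + 6 ⇒ q = 4/11.

82/11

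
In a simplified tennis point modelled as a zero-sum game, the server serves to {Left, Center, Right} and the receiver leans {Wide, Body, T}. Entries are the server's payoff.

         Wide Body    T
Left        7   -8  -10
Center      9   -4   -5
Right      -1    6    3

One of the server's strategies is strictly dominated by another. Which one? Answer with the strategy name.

Center gives a strictly higher payoff than Left against every column: 9 > 7, -4 > -8, -5 > -10.
So Left is strictly dominated and the server never plays it.

Left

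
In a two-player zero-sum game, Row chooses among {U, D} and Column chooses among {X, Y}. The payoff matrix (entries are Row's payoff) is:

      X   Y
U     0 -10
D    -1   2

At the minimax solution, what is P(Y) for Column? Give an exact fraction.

1/13

Row minima: U → -10, D → -1; maximin = -1.
Column maxima: X → 0, Y → 2; minimax = 0.
-1 ≠ 0, so there is no saddle point; optimal play is mixed.
Let Row play U with probability p. Expected payoff against X: 0p + (-1)(1−p) = p − 1; against Y: (-10)p + 2(1−p) = −12p + 2.
Setting these equal: p − 1 = −12p + 2 ⇒ 13p = 3 ⇒ p = 3/13, and the value is (1)·(3/13) − 1 = -10/13.
For Column: with q = P(X), equating U's and D's payoffs gives 10q − 10 = −3q + 2 ⇒ q = 12/13.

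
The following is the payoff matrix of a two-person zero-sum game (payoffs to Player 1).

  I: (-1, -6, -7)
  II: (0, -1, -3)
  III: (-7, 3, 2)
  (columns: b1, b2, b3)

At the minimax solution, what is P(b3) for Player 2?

Row minima: I → -7, II → -3, III → -7; maximin = -3.
Column maxima: b1 → 0, b2 → 3, b3 → 2; minimax = 0.
-3 ≠ 0, so there is no saddle point; optimal play is mixed.
I is strictly dominated by II, so Player 1 never plays it.
b2 is strictly dominated by b3 (it gives Player 1 strictly more in every row), so Player 2 never plays it.
On the remaining 2×2 (II, III vs b1, b3):
Let Player 1 play II with probability p. Expected payoff against b1: 0p + (-7)(1−p) = 7p − 7; against b3: (-3)p + 2(1−p) = −5p + 2.
Setting these equal: 7p − 7 = −5p + 2 ⇒ 12p = 9 ⇒ p = 3/4, and the value is (7)·(3/4) − 7 = -7/4.
For Player 2: with q = P(b1), equating II's and III's payoffs gives 3q − 3 = −9q + 2 ⇒ q = 5/12.

7/12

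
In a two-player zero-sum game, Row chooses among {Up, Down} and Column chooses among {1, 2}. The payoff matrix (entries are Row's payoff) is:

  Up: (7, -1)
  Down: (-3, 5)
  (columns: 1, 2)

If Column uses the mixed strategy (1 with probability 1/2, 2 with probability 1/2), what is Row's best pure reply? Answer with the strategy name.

Up

Expected payoff of Up: (1/2)·7 + (1/2)·(-1) = 3.
Expected payoff of Down: (1/2)·(-3) + (1/2)·5 = 1.
The largest is 3, so Row's best response is Up.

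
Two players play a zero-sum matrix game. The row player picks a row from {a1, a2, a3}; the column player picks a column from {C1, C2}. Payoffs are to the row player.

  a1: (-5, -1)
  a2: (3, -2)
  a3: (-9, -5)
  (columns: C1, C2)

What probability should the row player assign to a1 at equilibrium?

5/9

Row minima: a1 → -5, a2 → -2, a3 → -9; maximin = -2.
Column maxima: C1 → 3, C2 → -1; minimax = -1.
-2 ≠ -1, so there is no saddle point; optimal play is mixed.
a3 is strictly dominated by a1, so the row player never plays it.
On the remaining 2×2 (a1, a2 vs C1, C2):
Let the row player play a1 with probability p. Expected payoff against C1: (-5)p + 3(1−p) = −8p + 3; against C2: (-1)p + (-2)(1−p) = p − 2.
Setting these equal: −8p + 3 = p − 2 ⇒ −9p = -5 ⇒ p = 5/9, and the value is (-8)·(5/9) + 3 = -13/9.
For the column player: with q = P(C1), equating a1's and a2's payoffs gives −4q − 1 = 5q − 2 ⇒ q = 1/9.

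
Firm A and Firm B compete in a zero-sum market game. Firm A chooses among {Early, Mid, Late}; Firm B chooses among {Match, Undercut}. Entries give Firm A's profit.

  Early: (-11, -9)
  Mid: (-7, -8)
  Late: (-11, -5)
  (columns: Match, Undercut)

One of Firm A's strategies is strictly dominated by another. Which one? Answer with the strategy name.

Mid gives a strictly higher payoff than Early against every column: -7 > -11, -8 > -9.
So Early is strictly dominated and Firm A never plays it.

Early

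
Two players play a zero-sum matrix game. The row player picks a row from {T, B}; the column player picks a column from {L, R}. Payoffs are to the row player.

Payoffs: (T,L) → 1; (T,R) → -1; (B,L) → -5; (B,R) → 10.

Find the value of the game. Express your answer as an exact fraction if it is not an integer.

5/17

Row minima: T → -1, B → -5; maximin = -1.
Column maxima: L → 1, R → 10; minimax = 1.
-1 ≠ 1, so there is no saddle point; optimal play is mixed.
Let the row player play T with probability p. Expected payoff against L: 1p + (-5)(1−p) = 6p − 5; against R: (-1)p + 10(1−p) = −11p + 10.
Setting these equal: 6p − 5 = −11p + 10 ⇒ 17p = 15 ⇒ p = 15/17, and the value is (6)·(15/17) − 5 = 5/17.
For the column player: with q = P(L), equating T's and B's payoffs gives 2q − 1 = −15q + 10 ⇒ q = 11/17.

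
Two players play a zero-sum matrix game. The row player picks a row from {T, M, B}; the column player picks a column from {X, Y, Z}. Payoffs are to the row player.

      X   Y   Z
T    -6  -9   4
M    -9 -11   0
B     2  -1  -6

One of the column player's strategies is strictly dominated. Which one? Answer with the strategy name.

Y holds the row player's payoff strictly below X in every row: -9 < -6, -11 < -9, -1 < 2.
So X is strictly dominated for the column player.

X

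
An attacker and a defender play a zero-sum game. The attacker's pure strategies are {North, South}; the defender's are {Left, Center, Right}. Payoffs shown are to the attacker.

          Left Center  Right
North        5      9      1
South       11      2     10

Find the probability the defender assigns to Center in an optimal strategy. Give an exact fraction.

Row minima: North → 1, South → 2; maximin = 2.
Column maxima: Left → 11, Center → 9, Right → 10; minimax = 9.
2 ≠ 9, so there is no saddle point; optimal play is mixed.
Left is strictly dominated by Right (it gives the attacker strictly more in every row), so the defender never plays it.
On the remaining 2×2 (North, South vs Center, Right):
Let the attacker play North with probability p. Expected payoff against Center: 9p + 2(1−p) = 7p + 2; against Right: 1p + 10(1−p) = −9p + 10.
Setting these equal: 7p + 2 = −9p + 10 ⇒ 16p = 8 ⇒ p = 1/2, and the value is (7)·(1/2) + 2 = 11/2.
For the defender: with q = P(Center), equating North's and South's payoffs gives 8q + 1 = −8q + 10 ⇒ q = 9/16.

9/16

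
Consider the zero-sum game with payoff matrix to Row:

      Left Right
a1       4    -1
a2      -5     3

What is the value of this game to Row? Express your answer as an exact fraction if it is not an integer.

7/13

Row minima: a1 → -1, a2 → -5; maximin = -1.
Column maxima: Left → 4, Right → 3; minimax = 3.
-1 ≠ 3, so there is no saddle point; optimal play is mixed.
Let Row play a1 with probability p. Expected payoff against Left: 4p + (-5)(1−p) = 9p − 5; against Right: (-1)p + 3(1−p) = −4p + 3.
Setting these equal: 9p − 5 = −4p + 3 ⇒ 13p = 8 ⇒ p = 8/13, and the value is (9)·(8/13) − 5 = 7/13.
For Column: with q = P(Left), equating a1's and a2's payoffs gives 5q − 1 = −8q + 3 ⇒ q = 4/13.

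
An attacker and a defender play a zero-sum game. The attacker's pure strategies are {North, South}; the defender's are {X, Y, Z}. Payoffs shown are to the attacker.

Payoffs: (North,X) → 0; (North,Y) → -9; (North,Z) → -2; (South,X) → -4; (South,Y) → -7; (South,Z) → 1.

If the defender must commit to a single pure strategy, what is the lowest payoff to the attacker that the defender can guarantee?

-7

Column maxima: X → 0, Y → -7, Z → 1.
The smallest of these is -7.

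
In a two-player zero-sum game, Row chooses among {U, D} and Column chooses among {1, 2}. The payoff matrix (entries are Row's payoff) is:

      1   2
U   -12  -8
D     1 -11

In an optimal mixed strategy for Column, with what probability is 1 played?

Row minima: U → -12, D → -11; maximin = -11.
Column maxima: 1 → 1, 2 → -8; minimax = -8.
-11 ≠ -8, so there is no saddle point; optimal play is mixed.
Let Row play U with probability p. Expected payoff against 1: (-12)p + 1(1−p) = −13p + 1; against 2: (-8)p + (-11)(1−p) = 3p − 11.
Setting these equal: −13p + 1 = 3p − 11 ⇒ −16p = -12 ⇒ p = 3/4, and the value is (-13)·(3/4) + 1 = -35/4.
For Column: with q = P(1), equating U's and D's payoffs gives −4q − 8 = 12q − 11 ⇒ q = 3/16.

3/16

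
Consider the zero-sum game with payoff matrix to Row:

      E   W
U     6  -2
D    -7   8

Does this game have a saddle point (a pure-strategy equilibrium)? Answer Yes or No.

Row minima: U → -2, D → -7; maximin = -2.
Column maxima: E → 6, W → 8; minimax = 6.
-2 ≠ 6, so no pure-strategy equilibrium exists.

No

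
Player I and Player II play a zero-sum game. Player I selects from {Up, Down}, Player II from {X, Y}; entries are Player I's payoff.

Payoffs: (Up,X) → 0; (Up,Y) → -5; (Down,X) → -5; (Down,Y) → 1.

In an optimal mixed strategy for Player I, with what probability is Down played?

Row minima: Up → -5, Down → -5; maximin = -5.
Column maxima: X → 0, Y → 1; minimax = 0.
-5 ≠ 0, so there is no saddle point; optimal play is mixed.
Let Player I play Up with probability p. Expected payoff against X: 0p + (-5)(1−p) = 5p − 5; against Y: (-5)p + 1(1−p) = −6p + 1.
Setting these equal: 5p − 5 = −6p + 1 ⇒ 11p = 6 ⇒ p = 6/11, and the value is (5)·(6/11) − 5 = -25/11.
For Player II: with q = P(X), equating Up's and Down's payoffs gives 5q − 5 = −6q + 1 ⇒ q = 6/11.

5/11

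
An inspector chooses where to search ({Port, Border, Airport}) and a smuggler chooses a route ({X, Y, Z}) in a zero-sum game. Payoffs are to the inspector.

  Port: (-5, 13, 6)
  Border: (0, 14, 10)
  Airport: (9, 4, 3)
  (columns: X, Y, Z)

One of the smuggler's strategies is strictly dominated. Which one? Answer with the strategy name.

Z holds the inspector's payoff strictly below Y in every row: 6 < 13, 10 < 14, 3 < 4.
So Y is strictly dominated for the smuggler.

Y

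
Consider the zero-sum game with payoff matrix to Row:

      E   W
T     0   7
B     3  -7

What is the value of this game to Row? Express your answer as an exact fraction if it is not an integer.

21/17

Row minima: T → 0, B → -7; maximin = 0.
Column maxima: E → 3, W → 7; minimax = 3.
0 ≠ 3, so there is no saddle point; optimal play is mixed.
Let Row play T with probability p. Expected payoff against E: 0p + 3(1−p) = −3p + 3; against W: 7p + (-7)(1−p) = 14p − 7.
Setting these equal: −3p + 3 = 14p − 7 ⇒ −17p = -10 ⇒ p = 10/17, and the value is (-3)·(10/17) + 3 = 21/17.
For Column: with q = P(E), equating T's and B's payoffs gives −7q + 7 = 10q − 7 ⇒ q = 14/17.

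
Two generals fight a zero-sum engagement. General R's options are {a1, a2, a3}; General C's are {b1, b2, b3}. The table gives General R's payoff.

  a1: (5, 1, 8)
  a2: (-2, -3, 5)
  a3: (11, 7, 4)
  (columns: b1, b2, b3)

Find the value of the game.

26/5

Row minima: a1 → 1, a2 → -3, a3 → 4; maximin = 4.
Column maxima: b1 → 11, b2 → 7, b3 → 8; minimax = 7.
4 ≠ 7, so there is no saddle point; optimal play is mixed.
a2 is strictly dominated by a1, so General R never plays it.
b1 is strictly dominated by b2 (it gives General R strictly more in every row), so General C never plays it.
On the remaining 2×2 (a1, a3 vs b2, b3):
Let General R play a1 with probability p. Expected payoff against b2: 1p + 7(1−p) = −6p + 7; against b3: 8p + 4(1−p) = 4p + 4.
Setting these equal: −6p + 7 = 4p + 4 ⇒ −10p = -3 ⇒ p = 3/10, and the value is (-6)·(3/10) + 7 = 26/5.
For General C: with q = P(b2), equating a1's and a3's payoffs gives −7q + 8 = 3q + 4 ⇒ q = 2/5.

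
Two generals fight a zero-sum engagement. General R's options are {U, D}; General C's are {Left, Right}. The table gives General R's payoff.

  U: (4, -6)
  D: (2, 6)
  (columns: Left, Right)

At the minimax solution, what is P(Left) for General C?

6/7

Row minima: U → -6, D → 2; maximin = 2.
Column maxima: Left → 4, Right → 6; minimax = 4.
2 ≠ 4, so there is no saddle point; optimal play is mixed.
Let General R play U with probability p. Expected payoff against Left: 4p + 2(1−p) = 2p + 2; against Right: (-6)p + 6(1−p) = −12p + 6.
Setting these equal: 2p + 2 = −12p + 6 ⇒ 14p = 4 ⇒ p = 2/7, and the value is (2)·(2/7) + 2 = 18/7.
For General C: with q = P(Left), equating U's and D's payoffs gives 10q − 6 = −4q + 6 ⇒ q = 6/7.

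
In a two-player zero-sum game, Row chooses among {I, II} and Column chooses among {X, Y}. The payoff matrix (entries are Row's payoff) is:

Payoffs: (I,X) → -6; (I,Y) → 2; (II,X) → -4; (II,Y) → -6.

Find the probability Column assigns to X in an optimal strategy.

Row minima: I → -6, II → -6; maximin = -6.
Column maxima: X → -4, Y → 2; minimax = -4.
-6 ≠ -4, so there is no saddle point; optimal play is mixed.
Let Row play I with probability p. Expected payoff against X: (-6)p + (-4)(1−p) = −2p − 4; against Y: 2p + (-6)(1−p) = 8p − 6.
Setting these equal: −2p − 4 = 8p − 6 ⇒ −10p = -2 ⇒ p = 1/5, and the value is (-2)·(1/5) − 4 = -22/5.
For Column: with q = P(X), equating I's and II's payoffs gives −8q + 2 = 2q − 6 ⇒ q = 4/5.

4/5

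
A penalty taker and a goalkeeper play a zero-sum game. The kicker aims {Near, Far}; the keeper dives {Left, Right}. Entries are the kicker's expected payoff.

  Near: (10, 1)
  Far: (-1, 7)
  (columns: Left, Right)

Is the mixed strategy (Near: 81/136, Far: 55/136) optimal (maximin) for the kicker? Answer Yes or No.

Against Left this mix gives (81/136)·10 + (55/136)·(-1) = 755/136.
Against Right this mix gives (81/136)·1 + (55/136)·7 = 233/68.
The keeper will play Right, holding the kicker to 233/68. Shifting weight toward the row that does better against Right would raise this floor (the equalizing mix achieves 71/17 against both Right and Left), so the proposed strategy is not optimal.

No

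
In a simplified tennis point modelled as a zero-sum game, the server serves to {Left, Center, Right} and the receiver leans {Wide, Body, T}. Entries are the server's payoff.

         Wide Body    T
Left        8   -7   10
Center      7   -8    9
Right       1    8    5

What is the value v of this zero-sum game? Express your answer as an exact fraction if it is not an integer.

Row minima: Left → -7, Center → -8, Right → 1; maximin = 1.
Column maxima: Wide → 8, Body → 8, T → 10; minimax = 8.
1 ≠ 8, so there is no saddle point; optimal play is mixed.
Center is strictly dominated by Left, so the server never plays it.
T is strictly dominated by Wide (it gives the server strictly more in every row), so the receiver never plays it.
On the remaining 2×2 (Left, Right vs Wide, Body):
Let the server play Left with probability p. Expected payoff against Wide: 8p + 1(1−p) = 7p + 1; against Body: (-7)p + 8(1−p) = −15p + 8.
Setting these equal: 7p + 1 = −15p + 8 ⇒ 22p = 7 ⇒ p = 7/22, and the value is (7)·(7/22) + 1 = 71/22.
For the receiver: with q = P(Wide), equating Left's and Right's payoffs gives 15q − 7 = −7q + 8 ⇒ q = 15/22.

71/22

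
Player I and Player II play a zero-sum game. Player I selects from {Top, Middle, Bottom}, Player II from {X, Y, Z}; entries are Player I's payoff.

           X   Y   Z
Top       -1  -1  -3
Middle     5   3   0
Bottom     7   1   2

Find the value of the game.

3/2

Row minima: Top → -3, Middle → 0, Bottom → 1; maximin = 1.
Column maxima: X → 7, Y → 3, Z → 2; minimax = 2.
1 ≠ 2, so there is no saddle point; optimal play is mixed.
Top is strictly dominated by Middle, so Player I never plays it.
With Top eliminated, X is strictly dominated by Y (it gives Player I strictly more in every remaining row), so Player II never plays it.
On the remaining 2×2 (Middle, Bottom vs Y, Z):
Let Player I play Middle with probability p. Expected payoff against Y: 3p + 1(1−p) = 2p + 1; against Z: 0p + 2(1−p) = −2p + 2.
Setting these equal: 2p + 1 = −2p + 2 ⇒ 4p = 1 ⇒ p = 1/4, and the value is (2)·(1/4) + 1 = 3/2.
For Player II: with q = P(Y), equating Middle's and Bottom's payoffs gives 3q = −q + 2 ⇒ q = 1/2.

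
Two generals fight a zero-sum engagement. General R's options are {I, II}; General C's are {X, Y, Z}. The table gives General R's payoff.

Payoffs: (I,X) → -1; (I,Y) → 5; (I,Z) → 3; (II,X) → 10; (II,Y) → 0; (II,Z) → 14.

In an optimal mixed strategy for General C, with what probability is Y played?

11/16

Row minima: I → -1, II → 0; maximin = 0.
Column maxima: X → 10, Y → 5, Z → 14; minimax = 5.
0 ≠ 5, so there is no saddle point; optimal play is mixed.
Z is strictly dominated by X (it gives General R strictly more in every row), so General C never plays it.
On the remaining 2×2 (I, II vs X, Y):
Let General R play I with probability p. Expected payoff against X: (-1)p + 10(1−p) = −11p + 10; against Y: 5p + 0(1−p) = 5p.
Setting these equal: −11p + 10 = 5p ⇒ −16p = -10 ⇒ p = 5/8, and the value is (-11)·(5/8) + 10 = 25/8.
For General C: with q = P(X), equating I's and II's payoffs gives −6q + 5 = 10q ⇒ q = 5/16.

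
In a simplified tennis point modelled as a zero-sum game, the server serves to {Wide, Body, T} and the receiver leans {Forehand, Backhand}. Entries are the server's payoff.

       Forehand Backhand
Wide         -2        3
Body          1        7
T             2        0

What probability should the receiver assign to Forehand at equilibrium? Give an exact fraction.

Row minima: Wide → -2, Body → 1, T → 0; maximin = 1.
Column maxima: Forehand → 2, Backhand → 7; minimax = 2.
1 ≠ 2, so there is no saddle point; optimal play is mixed.
Wide is strictly dominated by Body, so the server never plays it.
On the remaining 2×2 (Body, T vs Forehand, Backhand):
Let the server play Body with probability p. Expected payoff against Forehand: 1p + 2(1−p) = −p + 2; against Backhand: 7p + 0(1−p) = 7p.
Setting these equal: −p + 2 = 7p ⇒ −8p = -2 ⇒ p = 1/4, and the value is (-1)·(1/4) + 2 = 7/4.
For the receiver: with q = P(Forehand), equating Body's and T's payoffs gives −6q + 7 = 2q ⇒ q = 7/8.

7/8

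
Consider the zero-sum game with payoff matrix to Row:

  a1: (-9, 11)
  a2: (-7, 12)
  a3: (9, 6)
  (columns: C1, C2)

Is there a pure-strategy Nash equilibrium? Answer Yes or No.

No

Row minima: a1 → -9, a2 → -7, a3 → 6; maximin = 6.
Column maxima: C1 → 9, C2 → 12; minimax = 9.
6 ≠ 9, so no pure-strategy equilibrium exists.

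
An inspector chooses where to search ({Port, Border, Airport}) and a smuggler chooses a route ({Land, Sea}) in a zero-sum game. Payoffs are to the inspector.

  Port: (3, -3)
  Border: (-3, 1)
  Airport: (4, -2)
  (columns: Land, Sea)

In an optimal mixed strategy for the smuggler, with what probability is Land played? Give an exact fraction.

Row minima: Port → -3, Border → -3, Airport → -2; maximin = -2.
Column maxima: Land → 4, Sea → 1; minimax = 1.
-2 ≠ 1, so there is no saddle point; optimal play is mixed.
Port is strictly dominated by Airport, so the inspector never plays it.
On the remaining 2×2 (Border, Airport vs Land, Sea):
Let the inspector play Border with probability p. Expected payoff against Land: (-3)p + 4(1−p) = −7p + 4; against Sea: 1p + (-2)(1−p) = 3p − 2.
Setting these equal: −7p + 4 = 3p − 2 ⇒ −10p = -6 ⇒ p = 3/5, and the value is (-7)·(3/5) + 4 = -1/5.
For the smuggler: with q = P(Land), equating Border's and Airport's payoffs gives −4q + 1 = 6q − 2 ⇒ q = 3/10.

3/10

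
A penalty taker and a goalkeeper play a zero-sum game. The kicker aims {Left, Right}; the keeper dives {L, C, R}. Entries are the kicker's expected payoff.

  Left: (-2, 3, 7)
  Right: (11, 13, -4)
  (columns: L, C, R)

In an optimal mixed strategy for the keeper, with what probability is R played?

Row minima: Left → -2, Right → -4; maximin = -2.
Column maxima: L → 11, C → 13, R → 7; minimax = 7.
-2 ≠ 7, so there is no saddle point; optimal play is mixed.
C is strictly dominated by L (it gives the kicker strictly more in every row), so the keeper never plays it.
On the remaining 2×2 (Left, Right vs L, R):
Let the kicker play Left with probability p. Expected payoff against L: (-2)p + 11(1−p) = −13p + 11; against R: 7p + (-4)(1−p) = 11p − 4.
Setting these equal: −13p + 11 = 11p − 4 ⇒ −24p = -15 ⇒ p = 5/8, and the value is (-13)·(5/8) + 11 = 23/8.
For the keeper: with q = P(L), equating Left's and Right's payoffs gives −9q + 7 = 15q − 4 ⇒ q = 11/24.

13/24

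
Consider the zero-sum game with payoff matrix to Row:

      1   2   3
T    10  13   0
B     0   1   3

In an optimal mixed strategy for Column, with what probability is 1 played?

3/13

Row minima: T → 0, B → 0; maximin = 0.
Column maxima: 1 → 10, 2 → 13, 3 → 3; minimax = 3.
0 ≠ 3, so there is no saddle point; optimal play is mixed.
2 is strictly dominated by 1 (it gives Row strictly more in every row), so Column never plays it.
On the remaining 2×2 (T, B vs 1, 3):
Let Row play T with probability p. Expected payoff against 1: 10p + 0(1−p) = 10p; against 3: 0p + 3(1−p) = −3p + 3.
Setting these equal: 10p = −3p + 3 ⇒ 13p = 3 ⇒ p = 3/13, and the value is (10)·(3/13) = 30/13.
For Column: with q = P(1), equating T's and B's payoffs gives 10q = −3q + 3 ⇒ q = 3/13.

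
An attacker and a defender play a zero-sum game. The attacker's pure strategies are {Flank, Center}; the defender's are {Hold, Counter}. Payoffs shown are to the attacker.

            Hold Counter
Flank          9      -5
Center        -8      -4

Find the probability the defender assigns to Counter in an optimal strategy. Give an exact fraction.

Row minima: Flank → -5, Center → -8; maximin = -5.
Column maxima: Hold → 9, Counter → -4; minimax = -4.
-5 ≠ -4, so there is no saddle point; optimal play is mixed.
Let the attacker play Flank with probability p. Expected payoff against Hold: 9p + (-8)(1−p) = 17p − 8; against Counter: (-5)p + (-4)(1−p) = −p − 4.
Setting these equal: 17p − 8 = −p − 4 ⇒ 18p = 4 ⇒ p = 2/9, and the value is (17)·(2/9) − 8 = -38/9.
For the defender: with q = P(Hold), equating Flank's and Center's payoffs gives 14q − 5 = −4q − 4 ⇒ q = 1/18.

17/18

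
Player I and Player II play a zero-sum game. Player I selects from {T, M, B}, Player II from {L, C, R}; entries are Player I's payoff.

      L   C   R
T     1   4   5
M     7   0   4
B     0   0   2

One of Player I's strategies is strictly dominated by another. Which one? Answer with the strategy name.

B

T gives a strictly higher payoff than B against every column: 1 > 0, 4 > 0, 5 > 2.
So B is strictly dominated and Player I never plays it.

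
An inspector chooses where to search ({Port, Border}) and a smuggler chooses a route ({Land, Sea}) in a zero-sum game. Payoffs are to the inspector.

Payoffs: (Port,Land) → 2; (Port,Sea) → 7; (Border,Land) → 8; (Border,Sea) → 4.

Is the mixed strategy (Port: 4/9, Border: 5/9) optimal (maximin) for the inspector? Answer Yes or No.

Yes

Against Land this mix gives (4/9)·2 + (5/9)·8 = 16/3.
Against Sea this mix gives (4/9)·7 + (5/9)·4 = 16/3.
All of the smuggler's active replies (Land, Sea) yield 16/3, and no column does worse for the inspector. The mix makes the smuggler indifferent and guarantees 16/3, so it is optimal.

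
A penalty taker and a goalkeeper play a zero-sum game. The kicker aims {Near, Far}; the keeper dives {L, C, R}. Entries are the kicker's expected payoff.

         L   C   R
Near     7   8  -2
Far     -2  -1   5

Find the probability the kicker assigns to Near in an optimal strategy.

Row minima: Near → -2, Far → -2; maximin = -2.
Column maxima: L → 7, C → 8, R → 5; minimax = 5.
-2 ≠ 5, so there is no saddle point; optimal play is mixed.
C is strictly dominated by L (it gives the kicker strictly more in every row), so the keeper never plays it.
On the remaining 2×2 (Near, Far vs L, R):
Let the kicker play Near with probability p. Expected payoff against L: 7p + (-2)(1−p) = 9p − 2; against R: (-2)p + 5(1−p) = −7p + 5.
Setting these equal: 9p − 2 = −7p + 5 ⇒ 16p = 7 ⇒ p = 7/16, and the value is (9)·(7/16) − 2 = 31/16.
For the keeper: with q = P(L), equating Near's and Far's payoffs gives 9q − 2 = −7q + 5 ⇒ q = 7/16.

7/16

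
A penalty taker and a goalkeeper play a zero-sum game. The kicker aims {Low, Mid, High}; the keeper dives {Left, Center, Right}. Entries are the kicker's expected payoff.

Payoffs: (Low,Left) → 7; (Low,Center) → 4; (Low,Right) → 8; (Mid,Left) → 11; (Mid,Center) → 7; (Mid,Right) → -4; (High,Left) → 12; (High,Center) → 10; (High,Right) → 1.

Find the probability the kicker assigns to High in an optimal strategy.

4/13

Row minima: Low → 4, Mid → -4, High → 1; maximin = 4.
Column maxima: Left → 12, Center → 10, Right → 8; minimax = 8.
4 ≠ 8, so there is no saddle point; optimal play is mixed.
Mid is strictly dominated by High, so the kicker never plays it.
Left is strictly dominated by Center (it gives the kicker strictly more in every row), so the keeper never plays it.
On the remaining 2×2 (Low, High vs Center, Right):
Let the kicker play Low with probability p. Expected payoff against Center: 4p + 10(1−p) = −6p + 10; against Right: 8p + 1(1−p) = 7p + 1.
Setting these equal: −6p + 10 = 7p + 1 ⇒ −13p = -9 ⇒ p = 9/13, and the value is (-6)·(9/13) + 10 = 76/13.
For the keeper: with q = P(Center), equating Low's and High's payoffs gives −4q + 8 = 9q + 1 ⇒ q = 7/13.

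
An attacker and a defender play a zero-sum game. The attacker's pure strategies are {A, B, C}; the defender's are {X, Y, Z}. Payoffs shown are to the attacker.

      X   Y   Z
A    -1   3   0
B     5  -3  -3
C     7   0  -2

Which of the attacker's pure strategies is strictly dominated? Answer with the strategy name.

C gives a strictly higher payoff than B against every column: 7 > 5, 0 > -3, -2 > -3.
So B is strictly dominated and the attacker never plays it.

B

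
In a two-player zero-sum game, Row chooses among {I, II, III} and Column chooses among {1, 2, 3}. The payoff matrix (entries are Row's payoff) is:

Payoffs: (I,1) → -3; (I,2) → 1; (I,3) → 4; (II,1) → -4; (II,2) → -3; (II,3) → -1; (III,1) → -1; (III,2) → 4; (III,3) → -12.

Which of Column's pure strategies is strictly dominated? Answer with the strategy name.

1 holds Row's payoff strictly below 2 in every row: -3 < 1, -4 < -3, -1 < 4.
So 2 is strictly dominated for Column.

2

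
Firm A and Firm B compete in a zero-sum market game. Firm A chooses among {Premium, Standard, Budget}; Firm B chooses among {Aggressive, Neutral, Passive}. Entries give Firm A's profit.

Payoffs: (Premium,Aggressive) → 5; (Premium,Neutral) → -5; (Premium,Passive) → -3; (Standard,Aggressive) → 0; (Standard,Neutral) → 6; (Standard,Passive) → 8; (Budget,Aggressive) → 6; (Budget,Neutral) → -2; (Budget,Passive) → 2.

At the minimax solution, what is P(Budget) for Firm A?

3/7

Row minima: Premium → -5, Standard → 0, Budget → -2; maximin = 0.
Column maxima: Aggressive → 6, Neutral → 6, Passive → 8; minimax = 6.
0 ≠ 6, so there is no saddle point; optimal play is mixed.
Premium is strictly dominated by Budget, so Firm A never plays it.
Passive is strictly dominated by Neutral (it gives Firm A strictly more in every row), so Firm B never plays it.
On the remaining 2×2 (Standard, Budget vs Aggressive, Neutral):
Let Firm A play Standard with probability p. Expected payoff against Aggressive: 0p + 6(1−p) = −6p + 6; against Neutral: 6p + (-2)(1−p) = 8p − 2.
Setting these equal: −6p + 6 = 8p − 2 ⇒ −14p = -8 ⇒ p = 4/7, and the value is (-6)·(4/7) + 6 = 18/7.
For Firm B: with q = P(Aggressive), equating Standard's and Budget's payoffs gives −6q + 6 = 8q − 2 ⇒ q = 4/7.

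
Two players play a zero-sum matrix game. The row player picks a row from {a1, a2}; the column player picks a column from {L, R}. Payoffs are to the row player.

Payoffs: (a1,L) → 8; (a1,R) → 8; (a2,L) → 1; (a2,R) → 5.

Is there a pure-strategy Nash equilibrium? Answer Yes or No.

Yes

Row minima: a1 → 8, a2 → 1; maximin = 8.
Column maxima: L → 8, R → 8; minimax = 8.
maximin = minimax = 8, so a saddle point exists.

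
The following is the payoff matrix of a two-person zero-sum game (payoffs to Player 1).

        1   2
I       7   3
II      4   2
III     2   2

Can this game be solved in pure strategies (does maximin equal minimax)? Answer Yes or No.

Yes

Row minima: I → 3, II → 2, III → 2; maximin = 3.
Column maxima: 1 → 7, 2 → 3; minimax = 3.
maximin = minimax = 3, so a saddle point exists.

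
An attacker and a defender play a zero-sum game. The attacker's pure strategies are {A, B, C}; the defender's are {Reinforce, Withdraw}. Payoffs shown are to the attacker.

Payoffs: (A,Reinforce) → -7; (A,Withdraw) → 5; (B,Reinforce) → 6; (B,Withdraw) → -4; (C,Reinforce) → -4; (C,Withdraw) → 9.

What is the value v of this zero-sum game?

Row minima: A → -7, B → -4, C → -4; maximin = -4.
Column maxima: Reinforce → 6, Withdraw → 9; minimax = 6.
-4 ≠ 6, so there is no saddle point; optimal play is mixed.
A is strictly dominated by C, so the attacker never plays it.
On the remaining 2×2 (B, C vs Reinforce, Withdraw):
Let the attacker play B with probability p. Expected payoff against Reinforce: 6p + (-4)(1−p) = 10p − 4; against Withdraw: (-4)p + 9(1−p) = −13p + 9.
Setting these equal: 10p − 4 = −13p + 9 ⇒ 23p = 13 ⇒ p = 13/23, and the value is (10)·(13/23) − 4 = 38/23.
For the defender: with q = P(Reinforce), equating B's and C's payoffs gives 10q − 4 = −13q + 9 ⇒ q = 13/23.

38/23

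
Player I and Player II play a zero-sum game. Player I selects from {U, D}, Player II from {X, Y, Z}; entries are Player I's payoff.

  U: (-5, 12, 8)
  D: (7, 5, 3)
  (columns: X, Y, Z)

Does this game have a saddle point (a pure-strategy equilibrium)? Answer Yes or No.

No

Row minima: U → -5, D → 3; maximin = 3.
Column maxima: X → 7, Y → 12, Z → 8; minimax = 7.
3 ≠ 7, so no pure-strategy equilibrium exists.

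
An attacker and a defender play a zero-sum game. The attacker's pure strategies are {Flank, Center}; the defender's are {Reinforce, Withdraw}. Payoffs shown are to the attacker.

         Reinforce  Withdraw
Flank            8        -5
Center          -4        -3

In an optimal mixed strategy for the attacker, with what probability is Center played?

Row minima: Flank → -5, Center → -4; maximin = -4.
Column maxima: Reinforce → 8, Withdraw → -3; minimax = -3.
-4 ≠ -3, so there is no saddle point; optimal play is mixed.
Let the attacker play Flank with probability p. Expected payoff against Reinforce: 8p + (-4)(1−p) = 12p − 4; against Withdraw: (-5)p + (-3)(1−p) = −2p − 3.
Setting these equal: 12p − 4 = −2p − 3 ⇒ 14p = 1 ⇒ p = 1/14, and the value is (12)·(1/14) − 4 = -22/7.
For the defender: with q = P(Reinforce), equating Flank's and Center's payoffs gives 13q − 5 = −q − 3 ⇒ q = 1/7.

13/14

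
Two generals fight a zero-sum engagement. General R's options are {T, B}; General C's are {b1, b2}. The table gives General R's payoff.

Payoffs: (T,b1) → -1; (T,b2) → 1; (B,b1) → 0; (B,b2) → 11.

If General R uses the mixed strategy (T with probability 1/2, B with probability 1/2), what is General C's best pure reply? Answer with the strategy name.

b1

If General C plays b1, General R's expected payoff is (1/2)·(-1) + (1/2)·0 = -1/2.
If General C plays b2, General R's expected payoff is (1/2)·1 + (1/2)·11 = 6.
General C minimizes General R's payoff; the smallest is -1/2, so the best response is b1.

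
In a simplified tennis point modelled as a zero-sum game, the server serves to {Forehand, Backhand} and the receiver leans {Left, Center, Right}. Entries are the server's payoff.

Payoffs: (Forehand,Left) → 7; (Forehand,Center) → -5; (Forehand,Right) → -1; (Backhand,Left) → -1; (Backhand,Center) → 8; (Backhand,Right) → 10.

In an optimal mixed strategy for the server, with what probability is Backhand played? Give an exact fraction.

4/7

Row minima: Forehand → -5, Backhand → -1; maximin = -1.
Column maxima: Left → 7, Center → 8, Right → 10; minimax = 7.
-1 ≠ 7, so there is no saddle point; optimal play is mixed.
Right is strictly dominated by Center (it gives the server strictly more in every row), so the receiver never plays it.
On the remaining 2×2 (Forehand, Backhand vs Left, Center):
Let the server play Forehand with probability p. Expected payoff against Left: 7p + (-1)(1−p) = 8p − 1; against Center: (-5)p + 8(1−p) = −13p + 8.
Setting these equal: 8p − 1 = −13p + 8 ⇒ 21p = 9 ⇒ p = 3/7, and the value is (8)·(3/7) − 1 = 17/7.
For the receiver: with q = P(Left), equating Forehand's and Backhand's payoffs gives 12q − 5 = −9q + 8 ⇒ q = 13/21.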